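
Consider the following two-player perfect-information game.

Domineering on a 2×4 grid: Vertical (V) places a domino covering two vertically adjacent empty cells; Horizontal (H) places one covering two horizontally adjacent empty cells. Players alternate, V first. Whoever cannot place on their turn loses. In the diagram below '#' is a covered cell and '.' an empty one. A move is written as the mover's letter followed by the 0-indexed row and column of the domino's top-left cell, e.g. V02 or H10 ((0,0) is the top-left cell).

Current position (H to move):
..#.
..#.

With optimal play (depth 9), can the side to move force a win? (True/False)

ply 1, H at ..#./..#. | H00=+1→###./..#.*; H10=+1→..#./###.
ply 2, V at ###./..#. | V03=-1→####/..##*
ply 3, H at ####/..## | H10=+1→####/####*
ply 4: ####/#### is terminal -1 (V); from ..#./..#. depth 9

H winning at [..#./..#.]: True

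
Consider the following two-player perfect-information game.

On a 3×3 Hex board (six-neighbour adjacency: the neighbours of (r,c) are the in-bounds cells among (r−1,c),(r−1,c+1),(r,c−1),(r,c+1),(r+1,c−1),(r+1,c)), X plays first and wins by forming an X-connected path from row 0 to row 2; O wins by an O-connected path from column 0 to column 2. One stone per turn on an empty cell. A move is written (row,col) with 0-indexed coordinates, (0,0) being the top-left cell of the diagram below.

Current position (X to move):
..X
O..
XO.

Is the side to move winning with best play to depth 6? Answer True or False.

X winning at [..X/O../XO.]: True

ply 1, X at ..X/O../XO. | (0,0)=-1→X.X/O../XO.; (0,1)=-1→.XX/O../XO.; (1,1)=+1→..X/OX./XO.*; (1,2)=+1→..X/O.X/XO.; (2,2)=+1→..X/O../XOX
ply 2: ..X/OX./XO. is terminal -1 (O); from ..X/O../XO. depth 6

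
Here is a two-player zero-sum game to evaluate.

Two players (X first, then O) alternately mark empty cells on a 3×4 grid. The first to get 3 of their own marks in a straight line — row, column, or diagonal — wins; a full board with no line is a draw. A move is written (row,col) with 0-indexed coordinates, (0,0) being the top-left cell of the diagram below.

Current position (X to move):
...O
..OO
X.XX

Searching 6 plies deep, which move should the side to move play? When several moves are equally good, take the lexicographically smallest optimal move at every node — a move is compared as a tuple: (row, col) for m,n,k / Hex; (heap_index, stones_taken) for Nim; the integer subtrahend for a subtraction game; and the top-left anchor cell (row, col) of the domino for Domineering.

X's best at [...O/..OO/X.XX]: (2,1)

ply 1, X at ...O/..OO/X.XX | (0,0)=-1→X..O/..OO/X.XX; (0,1)=-1→.X.O/..OO/X.XX; (0,2)=-1→..XO/..OO/X.XX; (1,0)=-1→...O/X.OO/X.XX; (1,1)=-1→...O/.XOO/X.XX; (2,1)=+1→...O/..OO/XXXX*
ply 2: ...O/..OO/XXXX is terminal -1 (O); from ...O/..OO/X.XX depth 6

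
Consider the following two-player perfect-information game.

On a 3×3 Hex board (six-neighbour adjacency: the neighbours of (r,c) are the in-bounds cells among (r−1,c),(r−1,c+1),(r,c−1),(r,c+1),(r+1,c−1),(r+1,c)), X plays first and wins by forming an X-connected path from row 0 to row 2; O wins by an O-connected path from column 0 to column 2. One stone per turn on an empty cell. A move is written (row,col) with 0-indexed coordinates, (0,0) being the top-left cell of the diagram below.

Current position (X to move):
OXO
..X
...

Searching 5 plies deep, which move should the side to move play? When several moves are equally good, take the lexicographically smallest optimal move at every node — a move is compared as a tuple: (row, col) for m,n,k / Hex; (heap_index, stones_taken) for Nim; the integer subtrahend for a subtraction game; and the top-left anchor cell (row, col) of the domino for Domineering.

ply 1, X at OXO/..X/... | (1,0)=+1→OXO/X.X/...*; (1,1)=+1→OXO/.XX/...; (2,0)=+1→OXO/..X/X..; (2,1)=-1→OXO/..X/.X.; (2,2)=-1→OXO/..X/..X
ply 2, O at OXO/X.X/... | (1,1)=-1→OXO/XOX/...*; (2,0)=-1→OXO/X.X/O..; (2,1)=-1→OXO/X.X/.O.; (2,2)=-1→OXO/X.X/..O
ply 3, X at OXO/XOX/... | (2,0)=+1→OXO/XOX/X..*; (2,1)=-1→OXO/XOX/.X.; (2,2)=-1→OXO/XOX/..X
ply 4: OXO/XOX/X.. is terminal -1 (O); from OXO/..X/... depth 5

X's best at [OXO/..X/...]: (1,0)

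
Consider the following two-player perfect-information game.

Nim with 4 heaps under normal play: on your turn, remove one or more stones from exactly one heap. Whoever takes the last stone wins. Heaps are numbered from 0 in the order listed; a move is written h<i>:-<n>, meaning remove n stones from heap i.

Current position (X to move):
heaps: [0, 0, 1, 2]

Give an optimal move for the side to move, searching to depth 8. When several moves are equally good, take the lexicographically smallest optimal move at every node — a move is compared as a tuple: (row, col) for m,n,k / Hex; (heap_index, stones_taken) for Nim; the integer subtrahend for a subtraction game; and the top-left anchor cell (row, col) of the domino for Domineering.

X's best at [(0,0,1,2)]: h3:-1

p1 X@[(0,0,1,2)]: h2:-1[(0,0,0,2)]-1 h3:-1[(0,0,1,1)]+1* h3:-2[(0,0,1,0)]-1
p2 O@[(0,0,1,1)]: h2:-1[(0,0,0,1)]-1* h3:-1[(0,0,1,0)]-1
p3 X@[(0,0,0,1)]: h3:-1[(0,0,0,0)]+1*
p4 O@[(0,0,0,0)] terminal -1; root [(0,0,1,2)] d8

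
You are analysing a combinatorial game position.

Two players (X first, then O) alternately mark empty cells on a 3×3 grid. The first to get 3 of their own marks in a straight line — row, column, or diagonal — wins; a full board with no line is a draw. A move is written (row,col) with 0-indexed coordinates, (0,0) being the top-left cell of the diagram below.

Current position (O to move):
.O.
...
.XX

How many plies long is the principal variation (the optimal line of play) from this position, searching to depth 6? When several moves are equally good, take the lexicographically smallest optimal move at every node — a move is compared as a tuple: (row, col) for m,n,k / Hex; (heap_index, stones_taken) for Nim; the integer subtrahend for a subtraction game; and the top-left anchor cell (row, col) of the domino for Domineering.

PV length from [.O./.../.XX]: 6 plies

p1 O@[.O./.../.XX]: (0,0)[OO./.../.XX]-1 (0,2)[.OO/.../.XX]-1 (1,0)[.O./O../.XX]-1 (1,1)[.O./.O./.XX]-1 (1,2)[.O./..O/.XX]-1 (2,0)[.O./.../OXX]+0*
p2 X@[.O./.../OXX]: (0,0)[XO./.../OXX]+0* (0,2)[.OX/.../OXX]+0 (1,0)[.O./X../OXX]-1 (1,1)[.O./.X./OXX]-1 (1,2)[.O./..X/OXX]-1
p3 O@[XO./.../OXX]: (0,2)[XOO/.../OXX]-1 (1,0)[XO./O../OXX]-1 (1,1)[XO./.O./OXX]+0* (1,2)[XO./..O/OXX]-1
p4 X@[XO./.O./OXX]: (0,2)[XOX/.O./OXX]+0* (1,0)[XO./XO./OXX]-1 (1,2)[XO./.OX/OXX]-1
p5 O@[XOX/.O./OXX]: (1,0)[XOX/OO./OXX]-1 (1,2)[XOX/.OO/OXX]+0*
p6 X@[XOX/.OO/OXX]: (1,0)[XOX/XOO/OXX]+0*
p7 O@[XOX/XOO/OXX] terminal +0; root [.O./.../.XX] d6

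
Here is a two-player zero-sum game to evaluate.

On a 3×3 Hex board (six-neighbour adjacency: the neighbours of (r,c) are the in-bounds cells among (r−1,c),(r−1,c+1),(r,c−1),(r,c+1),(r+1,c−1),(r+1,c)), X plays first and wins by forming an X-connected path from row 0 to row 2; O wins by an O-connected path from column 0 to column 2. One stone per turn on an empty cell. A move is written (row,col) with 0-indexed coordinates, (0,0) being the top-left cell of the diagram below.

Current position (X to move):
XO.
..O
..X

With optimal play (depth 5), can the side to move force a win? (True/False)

X winning at [XO./..O/..X]: True

p1 X@[XO./..O/..X]: (0,2)[XOX/..O/..X]-1 (1,0)[XO./X.O/..X]-1 (1,1)[XO./.XO/..X]+1* (2,0)[XO./..O/X.X]-1 (2,1)[XO./..O/.XX]-1
p2 O@[XO./.XO/..X]: (0,2)[XOO/.XO/..X]-1* (1,0)[XO./OXO/..X]-1 (2,0)[XO./.XO/O.X]-1 (2,1)[XO./.XO/.OX]-1
p3 X@[XOO/.XO/..X]: (1,0)[XOO/XXO/..X]+1* (2,0)[XOO/.XO/X.X]-1 (2,1)[XOO/.XO/.XX]-1
p4 O@[XOO/XXO/..X]: (2,0)[XOO/XXO/O.X]-1* (2,1)[XOO/XXO/.OX]-1
p5 X@[XOO/XXO/O.X]: (2,1)[XOO/XXO/OXX]+1*
p6 O@[XOO/XXO/OXX] terminal -1; root [XO./..O/..X] d5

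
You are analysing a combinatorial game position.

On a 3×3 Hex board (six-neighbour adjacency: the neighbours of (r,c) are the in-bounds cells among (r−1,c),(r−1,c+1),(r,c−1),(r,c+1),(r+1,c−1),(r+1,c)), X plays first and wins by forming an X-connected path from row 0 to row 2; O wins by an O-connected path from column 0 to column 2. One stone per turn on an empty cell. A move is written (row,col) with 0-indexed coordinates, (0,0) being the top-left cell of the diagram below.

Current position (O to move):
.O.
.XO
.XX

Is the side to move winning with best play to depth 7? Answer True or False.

ply 1, O at .O./.XO/.XX | (0,0)=-1→OO./.XO/.XX; (0,2)=+1→.OO/.XO/.XX*; (1,0)=-1→.O./OXO/.XX; (2,0)=-1→.O./.XO/OXX
ply 2, X at .OO/.XO/.XX | (0,0)=-1→XOO/.XO/.XX*; (1,0)=-1→.OO/XXO/.XX; (2,0)=-1→.OO/.XO/XXX
ply 3, O at XOO/.XO/.XX | (1,0)=+1→XOO/OXO/.XX*; (2,0)=-1→XOO/.XO/OXX
ply 4: XOO/OXO/.XX is terminal -1 (X); from .O./.XO/.XX depth 7

O winning at [.O./.XO/.XX]: True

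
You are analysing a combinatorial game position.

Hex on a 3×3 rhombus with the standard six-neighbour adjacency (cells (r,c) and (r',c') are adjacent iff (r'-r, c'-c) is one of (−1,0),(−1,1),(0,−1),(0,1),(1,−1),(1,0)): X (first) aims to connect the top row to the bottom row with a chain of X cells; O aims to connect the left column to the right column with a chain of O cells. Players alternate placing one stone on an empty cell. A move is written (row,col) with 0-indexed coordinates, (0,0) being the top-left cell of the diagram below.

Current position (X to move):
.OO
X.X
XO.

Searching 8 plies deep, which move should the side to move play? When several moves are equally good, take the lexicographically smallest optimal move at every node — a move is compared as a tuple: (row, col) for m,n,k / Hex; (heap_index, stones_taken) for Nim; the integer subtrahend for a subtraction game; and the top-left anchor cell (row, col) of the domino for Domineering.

X's best at [.OO/X.X/XO.]: (0,0)

ply 1, X at .OO/X.X/XO. | (0,0)=+1→XOO/X.X/XO.*; (1,1)=-1→.OO/XXX/XO.; (2,2)=-1→.OO/X.X/XOX
ply 2: XOO/X.X/XO. is terminal -1 (O); from .OO/X.X/XO. depth 8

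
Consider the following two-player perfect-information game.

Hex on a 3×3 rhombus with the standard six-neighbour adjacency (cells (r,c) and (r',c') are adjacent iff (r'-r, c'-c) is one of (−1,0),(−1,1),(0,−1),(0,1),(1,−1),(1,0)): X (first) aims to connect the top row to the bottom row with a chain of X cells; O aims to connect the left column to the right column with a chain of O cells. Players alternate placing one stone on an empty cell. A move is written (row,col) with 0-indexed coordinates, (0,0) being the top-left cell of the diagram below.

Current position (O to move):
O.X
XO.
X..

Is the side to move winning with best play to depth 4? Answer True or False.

[O.X/XO./X..] O move#1: (0,1):-1/OOX/XO./X..*, (1,2):-1/O.X/XOO/X.., (2,1):-1/O.X/XO./XO., (2,2):-1/O.X/XO./X.O
[OOX/XO./X..] X move#2: (1,2):+1/OOX/XOX/X..*, (2,1):-1/OOX/XO./XX., (2,2):-1/OOX/XO./X.X
[OOX/XOX/X..] O move#3: (2,1):-1/OOX/XOX/XO.*, (2,2):-1/OOX/XOX/X.O
[OOX/XOX/XO.] X move#4: (2,2):+1/OOX/XOX/XOX*
[OOX/XOX/XOX] end (terminal -1, O#5); searched O.X/XO./X.. to 4

O winning at [O.X/XO./X..]: False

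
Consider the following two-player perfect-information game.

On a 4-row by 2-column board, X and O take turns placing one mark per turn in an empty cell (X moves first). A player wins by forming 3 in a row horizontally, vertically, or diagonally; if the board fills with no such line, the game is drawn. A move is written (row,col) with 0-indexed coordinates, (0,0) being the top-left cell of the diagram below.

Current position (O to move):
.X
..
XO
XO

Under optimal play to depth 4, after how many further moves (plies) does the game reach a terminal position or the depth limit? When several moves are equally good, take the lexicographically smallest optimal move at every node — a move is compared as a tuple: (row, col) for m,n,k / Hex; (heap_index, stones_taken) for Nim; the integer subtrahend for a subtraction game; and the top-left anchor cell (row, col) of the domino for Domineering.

PV length from [.X/../XO/XO]: 1 ply

[.X/../XO/XO] O move#1: (0,0):-1/OX/../XO/XO, (1,0):+0/.X/O./XO/XO, (1,1):+1/.X/.O/XO/XO*
[.X/.O/XO/XO] end (terminal -1, X#2); searched .X/../XO/XO to 4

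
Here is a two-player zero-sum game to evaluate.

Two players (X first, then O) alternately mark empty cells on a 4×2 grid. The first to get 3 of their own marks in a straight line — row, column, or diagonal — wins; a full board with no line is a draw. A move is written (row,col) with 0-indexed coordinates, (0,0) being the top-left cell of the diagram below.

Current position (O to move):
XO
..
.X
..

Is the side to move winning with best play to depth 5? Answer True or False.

p1 O@[XO/../.X/..]: (1,0)[XO/O./.X/..]+0* (1,1)[XO/.O/.X/..]+0 (2,0)[XO/../OX/..]+0 (3,0)[XO/../.X/O.]+0 (3,1)[XO/../.X/.O]+0
p2 X@[XO/O./.X/..]: (1,1)[XO/OX/.X/..]+0* (2,0)[XO/O./XX/..]+0 (3,0)[XO/O./.X/X.]+0 (3,1)[XO/O./.X/.X]+0
p3 O@[XO/OX/.X/..]: (2,0)[XO/OX/OX/..]-1 (3,0)[XO/OX/.X/O.]-1 (3,1)[XO/OX/.X/.O]+0*
p4 X@[XO/OX/.X/.O]: (2,0)[XO/OX/XX/.O]+0* (3,0)[XO/OX/.X/XO]+0
p5 O@[XO/OX/XX/.O]: (3,0)[XO/OX/XX/OO]+0*
p6 X@[XO/OX/XX/OO] terminal +0; root [XO/../.X/..] d5

O winning at [XO/../.X/..]: False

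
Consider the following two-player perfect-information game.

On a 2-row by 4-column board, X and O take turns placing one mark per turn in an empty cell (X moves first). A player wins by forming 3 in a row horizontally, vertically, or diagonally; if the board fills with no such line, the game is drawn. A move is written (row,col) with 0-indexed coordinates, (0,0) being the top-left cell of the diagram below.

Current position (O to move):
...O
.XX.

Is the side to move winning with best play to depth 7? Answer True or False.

O winning at [...O/.XX.]: False

p1 O@[...O/.XX.]: (0,0)[O..O/.XX.]-1* (0,1)[.O.O/.XX.]-1 (0,2)[..OO/.XX.]-1 (1,0)[...O/OXX.]-1 (1,3)[...O/.XXO]-1
p2 X@[O..O/.XX.]: (0,1)[OX.O/.XX.]+1* (0,2)[O.XO/.XX.]+1 (1,0)[O..O/XXX.]+1 (1,3)[O..O/.XXX]+1
p3 O@[OX.O/.XX.]: (0,2)[OXOO/.XX.]-1* (1,0)[OX.O/OXX.]-1 (1,3)[OX.O/.XXO]-1
p4 X@[OXOO/.XX.]: (1,0)[OXOO/XXX.]+1* (1,3)[OXOO/.XXX]+1
p5 O@[OXOO/XXX.] terminal -1; root [...O/.XX.] d7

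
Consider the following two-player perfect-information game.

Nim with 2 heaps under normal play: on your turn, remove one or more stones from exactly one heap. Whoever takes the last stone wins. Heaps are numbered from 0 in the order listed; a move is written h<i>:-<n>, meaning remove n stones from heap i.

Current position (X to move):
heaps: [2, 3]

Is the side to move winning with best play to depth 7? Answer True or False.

X winning at [(2,3)]: True

[(2,3)] X move#1: h0:-1:-1/(1,3), h0:-2:-1/(0,3), h1:-1:+1/(2,2)*, h1:-2:-1/(2,1), h1:-3:-1/(2,0)
[(2,2)] O move#2: h0:-1:-1/(1,2)*, h0:-2:-1/(0,2), h1:-1:-1/(2,1), h1:-2:-1/(2,0)
[(1,2)] X move#3: h0:-1:-1/(0,2), h1:-1:+1/(1,1)*, h1:-2:-1/(1,0)
[(1,1)] O move#4: h0:-1:-1/(0,1)*, h1:-1:-1/(1,0)
[(0,1)] X move#5: h1:-1:+1/(0,0)*
[(0,0)] end (terminal -1, O#6); searched (2,3) to 7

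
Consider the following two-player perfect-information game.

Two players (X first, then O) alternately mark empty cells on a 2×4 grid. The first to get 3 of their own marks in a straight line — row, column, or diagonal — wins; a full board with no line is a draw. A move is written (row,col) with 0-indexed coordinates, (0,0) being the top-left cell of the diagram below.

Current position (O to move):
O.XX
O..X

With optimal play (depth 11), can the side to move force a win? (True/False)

O winning at [O.XX/O..X]: False

ply 1, O at O.XX/O..X | (0,1)=+0→OOXX/O..X*; (1,1)=-1→O.XX/OO.X; (1,2)=-1→O.XX/O.OX
ply 2, X at OOXX/O..X | (1,1)=+0→OOXX/OX.X*; (1,2)=+0→OOXX/O.XX
ply 3, O at OOXX/OX.X | (1,2)=+0→OOXX/OXOX*
ply 4: OOXX/OXOX is terminal +0 (X); from O.XX/O..X depth 11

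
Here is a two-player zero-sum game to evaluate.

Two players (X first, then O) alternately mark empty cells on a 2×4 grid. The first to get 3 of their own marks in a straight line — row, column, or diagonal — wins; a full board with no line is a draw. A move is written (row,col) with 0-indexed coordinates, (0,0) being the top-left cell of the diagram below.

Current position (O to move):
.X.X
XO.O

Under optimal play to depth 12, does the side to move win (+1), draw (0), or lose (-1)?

value(.X.X/XO.O, O) = +1

ply 1, O at .X.X/XO.O | (0,0)=-1→OX.X/XO.O; (0,2)=+0→.XOX/XO.O; (1,2)=+1→.X.X/XOOO*
ply 2: .X.X/XOOO is terminal -1 (X); from .X.X/XO.O depth 12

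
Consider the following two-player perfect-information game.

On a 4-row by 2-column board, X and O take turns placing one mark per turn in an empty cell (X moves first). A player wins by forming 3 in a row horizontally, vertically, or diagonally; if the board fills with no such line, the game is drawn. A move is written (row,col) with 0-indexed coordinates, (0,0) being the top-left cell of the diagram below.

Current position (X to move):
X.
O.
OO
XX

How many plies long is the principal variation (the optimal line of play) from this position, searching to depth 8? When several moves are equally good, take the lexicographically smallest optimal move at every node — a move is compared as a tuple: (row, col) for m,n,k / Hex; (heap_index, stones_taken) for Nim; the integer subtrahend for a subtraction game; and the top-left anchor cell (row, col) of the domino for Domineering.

[X./O./OO/XX] X move#1: (0,1):+0/XX/O./OO/XX*, (1,1):+0/X./OX/OO/XX
[XX/O./OO/XX] O move#2: (1,1):+0/XX/OO/OO/XX*
[XX/OO/OO/XX] end (terminal +0, X#3); searched X./O./OO/XX to 8

PV length from [X./O./OO/XX]: 2 plies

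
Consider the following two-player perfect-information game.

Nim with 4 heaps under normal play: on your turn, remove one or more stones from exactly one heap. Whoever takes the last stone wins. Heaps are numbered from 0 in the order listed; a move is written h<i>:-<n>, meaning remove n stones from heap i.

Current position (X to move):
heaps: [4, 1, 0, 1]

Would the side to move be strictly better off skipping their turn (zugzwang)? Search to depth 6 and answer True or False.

[(4,1,0,1)] X move#1: h0:-1:-1/(3,1,0,1), h0:-2:-1/(2,1,0,1), h0:-3:-1/(1,1,0,1), h0:-4:+1/(0,1,0,1)*, h1:-1:-1/(4,0,0,1), h3:-1:-1/(4,1,0,0)
[(0,1,0,1)] O move#2: h1:-1:-1/(0,0,0,1)*, h3:-1:-1/(0,1,0,0)
[(0,0,0,1)] X move#3: h3:-1:+1/(0,0,0,0)*
[(0,0,0,0)] end (terminal -1, O#4); searched (4,1,0,1) to 6
if X skipped the turn, O would face:
~ [(4,1,0,1)] O move#1: h0:-1:-1/(3,1,0,1), h0:-2:-1/(2,1,0,1), h0:-3:-1/(1,1,0,1), h0:-4:+1/(0,1,0,1)*, h1:-1:-1/(4,0,0,1), h3:-1:-1/(4,1,0,0)
~ [(0,1,0,1)] X move#2: h1:-1:-1/(0,0,0,1)*, h3:-1:-1/(0,1,0,0)
~ [(0,0,0,1)] O move#3: h3:-1:+1/(0,0,0,0)*
~ [(0,0,0,0)] end (terminal -1, X#4); searched (4,1,0,1) to 6
compare (X): move=+1 vs pass=-1

zugzwang((4,1,0,1), X) = False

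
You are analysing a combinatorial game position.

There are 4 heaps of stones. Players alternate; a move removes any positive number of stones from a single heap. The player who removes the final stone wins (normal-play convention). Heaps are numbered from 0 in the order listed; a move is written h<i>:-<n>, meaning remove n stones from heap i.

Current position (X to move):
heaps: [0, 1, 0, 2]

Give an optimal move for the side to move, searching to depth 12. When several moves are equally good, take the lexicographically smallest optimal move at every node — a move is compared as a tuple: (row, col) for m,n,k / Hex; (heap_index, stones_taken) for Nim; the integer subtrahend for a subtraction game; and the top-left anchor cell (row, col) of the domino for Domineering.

X's best at [(0,1,0,2)]: h3:-1

ply 1, X at (0,1,0,2) | h1:-1=-1→(0,0,0,2); h3:-1=+1→(0,1,0,1)*; h3:-2=-1→(0,1,0,0)
ply 2, O at (0,1,0,1) | h1:-1=-1→(0,0,0,1)*; h3:-1=-1→(0,1,0,0)
ply 3, X at (0,0,0,1) | h3:-1=+1→(0,0,0,0)*
ply 4: (0,0,0,0) is terminal -1 (O); from (0,1,0,2) depth 12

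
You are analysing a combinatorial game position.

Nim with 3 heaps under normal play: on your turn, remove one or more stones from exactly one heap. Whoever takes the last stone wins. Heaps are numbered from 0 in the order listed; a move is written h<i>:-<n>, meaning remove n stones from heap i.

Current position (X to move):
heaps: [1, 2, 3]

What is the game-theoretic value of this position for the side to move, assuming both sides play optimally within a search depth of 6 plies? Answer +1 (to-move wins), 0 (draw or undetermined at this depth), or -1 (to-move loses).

value((1,2,3), X) = -1

ply 1, X at (1,2,3) | h0:-1=-1→(0,2,3)*; h1:-1=-1→(1,1,3); h1:-2=-1→(1,0,3); h2:-1=-1→(1,2,2); h2:-2=-1→(1,2,1); h2:-3=-1→(1,2,0)
ply 2, O at (0,2,3) | h1:-1=-1→(0,1,3); h1:-2=-1→(0,0,3); h2:-1=+1→(0,2,2)*; h2:-2=-1→(0,2,1); h2:-3=-1→(0,2,0)
ply 3, X at (0,2,2) | h1:-1=-1→(0,1,2)*; h1:-2=-1→(0,0,2); h2:-1=-1→(0,2,1); h2:-2=-1→(0,2,0)
ply 4, O at (0,1,2) | h1:-1=-1→(0,0,2); h2:-1=+1→(0,1,1)*; h2:-2=-1→(0,1,0)
ply 5, X at (0,1,1) | h1:-1=-1→(0,0,1)*; h2:-1=-1→(0,1,0)
ply 6, O at (0,0,1) | h2:-1=+1→(0,0,0)*
ply 7: (0,0,0) is terminal -1 (X); from (1,2,3) depth 6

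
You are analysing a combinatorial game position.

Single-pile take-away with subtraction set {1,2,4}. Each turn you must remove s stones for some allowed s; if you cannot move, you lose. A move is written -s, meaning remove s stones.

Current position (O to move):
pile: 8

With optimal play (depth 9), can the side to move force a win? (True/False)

[8] O move#1: -1:-1/7, -2:+1/6*, -4:-1/4
[6] X move#2: -1:-1/5*, -2:-1/4, -4:-1/2
[5] O move#3: -1:-1/4, -2:+1/3*, -4:-1/1
[3] X move#4: -1:-1/2*, -2:-1/1
[2] O move#5: -1:-1/1, -2:+1/0*
[0] end (terminal -1, X#6); searched 8 to 9

O winning at [8]: True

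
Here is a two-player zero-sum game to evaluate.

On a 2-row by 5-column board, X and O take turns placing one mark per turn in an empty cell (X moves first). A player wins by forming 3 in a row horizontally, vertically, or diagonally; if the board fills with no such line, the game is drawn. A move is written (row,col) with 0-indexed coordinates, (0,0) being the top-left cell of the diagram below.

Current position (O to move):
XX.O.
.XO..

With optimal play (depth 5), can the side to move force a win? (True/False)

O winning at [XX.O./.XO..]: False

[XX.O./.XO..] O move#1: (0,2):+0/XXOO./.XO..*, (0,4):-1/XX.OO/.XO.., (1,0):-1/XX.O./OXO.., (1,3):-1/XX.O./.XOO., (1,4):-1/XX.O./.XO.O
[XXOO./.XO..] X move#2: (0,4):+0/XXOOX/.XO..*, (1,0):-1/XXOO./XXO.., (1,3):-1/XXOO./.XOX., (1,4):-1/XXOO./.XO.X
[XXOOX/.XO..] O move#3: (1,0):+0/XXOOX/OXO..*, (1,3):+0/XXOOX/.XOO., (1,4):+0/XXOOX/.XO.O
[XXOOX/OXO..] X move#4: (1,3):+0/XXOOX/OXOX.*, (1,4):+0/XXOOX/OXO.X
[XXOOX/OXOX.] O move#5: (1,4):+0/XXOOX/OXOXO*
[XXOOX/OXOXO] end (terminal +0, X#6); searched XX.O./.XO.. to 5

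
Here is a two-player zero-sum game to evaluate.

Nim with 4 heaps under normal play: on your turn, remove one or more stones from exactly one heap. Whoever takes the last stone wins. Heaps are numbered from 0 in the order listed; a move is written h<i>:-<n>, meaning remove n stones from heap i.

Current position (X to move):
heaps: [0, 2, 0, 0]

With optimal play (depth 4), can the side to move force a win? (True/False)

X winning at [(0,2,0,0)]: True

[(0,2,0,0)] X move#1: h1:-1:-1/(0,1,0,0), h1:-2:+1/(0,0,0,0)*
[(0,0,0,0)] end (terminal -1, O#2); searched (0,2,0,0) to 4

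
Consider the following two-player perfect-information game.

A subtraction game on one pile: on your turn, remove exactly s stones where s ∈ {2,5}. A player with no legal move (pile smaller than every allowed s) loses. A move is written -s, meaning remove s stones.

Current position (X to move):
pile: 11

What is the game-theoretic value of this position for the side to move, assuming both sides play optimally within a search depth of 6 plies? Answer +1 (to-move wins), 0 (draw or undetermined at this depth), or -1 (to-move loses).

value(11, X) = -1

ply 1, X at 11 | -2=-1→9*; -5=-1→6
ply 2, O at 9 | -2=+1→7*; -5=+1→4
ply 3, X at 7 | -2=-1→5*; -5=-1→2
ply 4, O at 5 | -2=-1→3; -5=+1→0*
ply 5: 0 is terminal -1 (X); from 11 depth 6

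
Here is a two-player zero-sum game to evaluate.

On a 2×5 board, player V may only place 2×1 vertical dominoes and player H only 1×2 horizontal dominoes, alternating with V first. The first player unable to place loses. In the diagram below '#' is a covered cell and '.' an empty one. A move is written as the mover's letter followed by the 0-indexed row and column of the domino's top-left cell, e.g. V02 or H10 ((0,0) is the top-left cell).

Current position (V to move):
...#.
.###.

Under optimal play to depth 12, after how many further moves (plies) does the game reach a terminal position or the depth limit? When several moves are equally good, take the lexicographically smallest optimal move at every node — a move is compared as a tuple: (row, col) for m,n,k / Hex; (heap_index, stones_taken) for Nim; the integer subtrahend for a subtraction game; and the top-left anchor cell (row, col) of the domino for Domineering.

ply 1, V at ...#./.###. | V00=+1→#..#./####.*; V04=-1→...##/.####
ply 2, H at #..#./####. | H01=-1→####./####.*
ply 3, V at ####./####. | V04=+1→#####/#####*
ply 4: #####/##### is terminal -1 (H); from ...#./.###. depth 12

PV length from [...#./.###.]: 3 plies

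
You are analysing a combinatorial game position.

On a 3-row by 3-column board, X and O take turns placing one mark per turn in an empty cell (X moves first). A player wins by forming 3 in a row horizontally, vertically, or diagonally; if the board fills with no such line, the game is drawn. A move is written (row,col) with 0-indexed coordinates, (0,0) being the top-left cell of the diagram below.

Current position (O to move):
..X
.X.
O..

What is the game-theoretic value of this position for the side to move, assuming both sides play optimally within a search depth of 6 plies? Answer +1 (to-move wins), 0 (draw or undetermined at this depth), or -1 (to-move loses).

value(..X/.X./O.., O) = 0

ply 1, O at ..X/.X./O.. | (0,0)=+0→O.X/.X./O..*; (0,1)=-1→.OX/.X./O..; (1,0)=-1→..X/OX./O..; (1,2)=-1→..X/.XO/O..; (2,1)=-1→..X/.X./OO.; (2,2)=+0→..X/.X./O.O
ply 2, X at O.X/.X./O.. | (0,1)=-1→OXX/.X./O..; (1,0)=+0→O.X/XX./O..*; (1,2)=-1→O.X/.XX/O..; (2,1)=-1→O.X/.X./OX.; (2,2)=-1→O.X/.X./O.X
ply 3, O at O.X/XX./O.. | (0,1)=-1→OOX/XX./O..; (1,2)=+0→O.X/XXO/O..*; (2,1)=-1→O.X/XX./OO.; (2,2)=-1→O.X/XX./O.O
ply 4, X at O.X/XXO/O.. | (0,1)=+0→OXX/XXO/O..*; (2,1)=+0→O.X/XXO/OX.; (2,2)=+0→O.X/XXO/O.X
ply 5, O at OXX/XXO/O.. | (2,1)=+0→OXX/XXO/OO.*; (2,2)=-1→OXX/XXO/O.O
ply 6, X at OXX/XXO/OO. | (2,2)=+0→OXX/XXO/OOX*
ply 7: OXX/XXO/OOX is terminal +0 (O); from ..X/.X./O.. depth 6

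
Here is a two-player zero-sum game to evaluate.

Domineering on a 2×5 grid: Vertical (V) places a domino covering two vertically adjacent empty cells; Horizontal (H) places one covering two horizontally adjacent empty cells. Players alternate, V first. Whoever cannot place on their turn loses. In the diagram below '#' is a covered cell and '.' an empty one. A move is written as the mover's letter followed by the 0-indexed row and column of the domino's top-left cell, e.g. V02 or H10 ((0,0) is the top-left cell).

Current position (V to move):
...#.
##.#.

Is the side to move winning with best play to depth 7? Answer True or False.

V winning at [...#./##.#.]: True

p1 V@[...#./##.#.]: V02[..##./####.]+1* V04[...##/##.##]-1
p2 H@[..##./####.]: H00[####./####.]-1*
p3 V@[####./####.]: V04[#####/#####]+1*
p4 H@[#####/#####] terminal -1; root [...#./##.#.] d7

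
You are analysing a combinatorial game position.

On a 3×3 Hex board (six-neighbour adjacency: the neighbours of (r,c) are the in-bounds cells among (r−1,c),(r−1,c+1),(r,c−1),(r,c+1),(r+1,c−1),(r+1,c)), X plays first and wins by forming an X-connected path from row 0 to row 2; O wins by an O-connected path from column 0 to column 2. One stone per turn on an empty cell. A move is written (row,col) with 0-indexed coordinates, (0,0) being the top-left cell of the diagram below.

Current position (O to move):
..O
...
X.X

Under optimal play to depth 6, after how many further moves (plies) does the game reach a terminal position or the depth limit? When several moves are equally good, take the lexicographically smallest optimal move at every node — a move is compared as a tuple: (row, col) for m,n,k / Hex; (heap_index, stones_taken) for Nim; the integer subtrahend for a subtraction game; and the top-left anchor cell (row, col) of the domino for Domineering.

ply 1, O at ..O/.../X.X | (0,0)=-1→O.O/.../X.X; (0,1)=+1→.OO/.../X.X*; (1,0)=+1→..O/O../X.X; (1,1)=-1→..O/.O./X.X; (1,2)=-1→..O/..O/X.X; (2,1)=-1→..O/.../XOX
ply 2, X at .OO/.../X.X | (0,0)=-1→XOO/.../X.X*; (1,0)=-1→.OO/X../X.X; (1,1)=-1→.OO/.X./X.X; (1,2)=-1→.OO/..X/X.X; (2,1)=-1→.OO/.../XXX
ply 3, O at XOO/.../X.X | (1,0)=+1→XOO/O../X.X*; (1,1)=-1→XOO/.O./X.X; (1,2)=-1→XOO/..O/X.X; (2,1)=-1→XOO/.../XOX
ply 4: XOO/O../X.X is terminal -1 (X); from ..O/.../X.X depth 6

PV length from [..O/.../X.X]: 3 plies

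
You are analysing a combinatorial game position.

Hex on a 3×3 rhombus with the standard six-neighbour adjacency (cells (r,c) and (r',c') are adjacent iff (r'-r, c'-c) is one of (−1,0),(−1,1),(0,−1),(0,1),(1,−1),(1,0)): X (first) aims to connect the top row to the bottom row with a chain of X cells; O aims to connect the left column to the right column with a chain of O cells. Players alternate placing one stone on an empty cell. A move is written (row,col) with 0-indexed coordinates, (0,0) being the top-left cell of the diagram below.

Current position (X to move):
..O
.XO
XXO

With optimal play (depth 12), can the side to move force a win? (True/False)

ply 1, X at ..O/.XO/XXO | (0,0)=+1→X.O/.XO/XXO*; (0,1)=+1→.XO/.XO/XXO; (1,0)=+1→..O/XXO/XXO
ply 2, O at X.O/.XO/XXO | (0,1)=-1→XOO/.XO/XXO*; (1,0)=-1→X.O/OXO/XXO
ply 3, X at XOO/.XO/XXO | (1,0)=+1→XOO/XXO/XXO*
ply 4: XOO/XXO/XXO is terminal -1 (O); from ..O/.XO/XXO depth 12

X winning at [..O/.XO/XXO]: True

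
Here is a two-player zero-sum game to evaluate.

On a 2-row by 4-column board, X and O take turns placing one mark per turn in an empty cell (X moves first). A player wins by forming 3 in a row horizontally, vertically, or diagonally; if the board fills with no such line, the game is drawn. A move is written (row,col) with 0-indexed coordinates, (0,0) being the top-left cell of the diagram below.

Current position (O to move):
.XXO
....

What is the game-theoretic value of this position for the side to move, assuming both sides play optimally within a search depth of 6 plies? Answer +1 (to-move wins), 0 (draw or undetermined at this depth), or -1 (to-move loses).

[.XXO/....] O move#1: (0,0):+0/OXXO/....*, (1,0):-1/.XXO/O..., (1,1):-1/.XXO/.O.., (1,2):-1/.XXO/..O., (1,3):-1/.XXO/...O
[OXXO/....] X move#2: (1,0):+0/OXXO/X...*, (1,1):+0/OXXO/.X.., (1,2):+0/OXXO/..X., (1,3):+0/OXXO/...X
[OXXO/X...] O move#3: (1,1):+0/OXXO/XO..*, (1,2):+0/OXXO/X.O., (1,3):+0/OXXO/X..O
[OXXO/XO..] X move#4: (1,2):+0/OXXO/XOX.*, (1,3):+0/OXXO/XO.X
[OXXO/XOX.] O move#5: (1,3):+0/OXXO/XOXO*
[OXXO/XOXO] end (terminal +0, X#6); searched .XXO/.... to 6

value(.XXO/...., O) = 0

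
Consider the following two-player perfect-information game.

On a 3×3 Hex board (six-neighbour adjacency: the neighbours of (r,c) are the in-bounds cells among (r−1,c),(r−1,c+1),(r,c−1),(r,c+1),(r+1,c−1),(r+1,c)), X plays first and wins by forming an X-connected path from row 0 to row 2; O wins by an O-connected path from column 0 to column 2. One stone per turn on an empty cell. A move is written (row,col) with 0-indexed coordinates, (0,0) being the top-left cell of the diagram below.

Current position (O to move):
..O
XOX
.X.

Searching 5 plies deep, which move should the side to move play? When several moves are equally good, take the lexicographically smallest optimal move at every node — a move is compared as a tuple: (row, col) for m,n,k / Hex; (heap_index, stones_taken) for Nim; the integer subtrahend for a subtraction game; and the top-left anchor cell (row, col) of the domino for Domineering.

O's best at [..O/XOX/.X.]: (0,0)

p1 O@[..O/XOX/.X.]: (0,0)[O.O/XOX/.X.]+1* (0,1)[.OO/XOX/.X.]+1 (2,0)[..O/XOX/OX.]+1 (2,2)[..O/XOX/.XO]-1
p2 X@[O.O/XOX/.X.]: (0,1)[OXO/XOX/.X.]-1* (2,0)[O.O/XOX/XX.]-1 (2,2)[O.O/XOX/.XX]-1
p3 O@[OXO/XOX/.X.]: (2,0)[OXO/XOX/OX.]+1* (2,2)[OXO/XOX/.XO]-1
p4 X@[OXO/XOX/OX.] terminal -1; root [..O/XOX/.X.] d5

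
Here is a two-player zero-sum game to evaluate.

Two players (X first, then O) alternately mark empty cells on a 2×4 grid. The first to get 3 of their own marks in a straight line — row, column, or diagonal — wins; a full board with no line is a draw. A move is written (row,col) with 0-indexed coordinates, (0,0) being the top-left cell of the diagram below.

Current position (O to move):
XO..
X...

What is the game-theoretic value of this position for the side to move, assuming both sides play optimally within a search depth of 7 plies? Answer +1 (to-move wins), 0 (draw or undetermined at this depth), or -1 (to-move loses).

p1 O@[XO../X...]: (0,2)[XOO./X...]+0* (0,3)[XO.O/X...]+0 (1,1)[XO../XO..]+0 (1,2)[XO../X.O.]+0 (1,3)[XO../X..O]+0
p2 X@[XOO./X...]: (0,3)[XOOX/X...]+0* (1,1)[XOO./XX..]-1 (1,2)[XOO./X.X.]-1 (1,3)[XOO./X..X]-1
p3 O@[XOOX/X...]: (1,1)[XOOX/XO..]+0* (1,2)[XOOX/X.O.]+0 (1,3)[XOOX/X..O]+0
p4 X@[XOOX/XO..]: (1,2)[XOOX/XOX.]+0* (1,3)[XOOX/XO.X]+0
p5 O@[XOOX/XOX.]: (1,3)[XOOX/XOXO]+0*
p6 X@[XOOX/XOXO] terminal +0; root [XO../X...] d7

value(XO../X..., O) = 0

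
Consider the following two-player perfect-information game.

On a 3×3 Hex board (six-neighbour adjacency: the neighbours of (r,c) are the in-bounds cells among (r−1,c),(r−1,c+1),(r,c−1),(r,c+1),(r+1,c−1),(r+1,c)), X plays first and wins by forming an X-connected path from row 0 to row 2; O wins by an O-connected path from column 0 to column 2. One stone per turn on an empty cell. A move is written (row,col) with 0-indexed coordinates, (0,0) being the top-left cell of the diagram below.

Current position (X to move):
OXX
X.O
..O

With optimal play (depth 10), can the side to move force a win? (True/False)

X winning at [OXX/X.O/..O]: True

ply 1, X at OXX/X.O/..O | (1,1)=+1→OXX/XXO/..O*; (2,0)=+1→OXX/X.O/X.O; (2,1)=+1→OXX/X.O/.XO
ply 2, O at OXX/XXO/..O | (2,0)=-1→OXX/XXO/O.O*; (2,1)=-1→OXX/XXO/.OO
ply 3, X at OXX/XXO/O.O | (2,1)=+1→OXX/XXO/OXO*
ply 4: OXX/XXO/OXO is terminal -1 (O); from OXX/X.O/..O depth 10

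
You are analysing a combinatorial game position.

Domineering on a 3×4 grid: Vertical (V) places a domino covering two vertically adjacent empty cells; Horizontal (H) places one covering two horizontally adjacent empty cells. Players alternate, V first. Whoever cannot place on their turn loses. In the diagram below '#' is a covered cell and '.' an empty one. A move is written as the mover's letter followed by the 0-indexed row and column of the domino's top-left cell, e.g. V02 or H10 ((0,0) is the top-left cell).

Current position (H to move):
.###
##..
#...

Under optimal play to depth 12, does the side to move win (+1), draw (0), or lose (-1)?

[.###/##../#...] H move#1: H12:+1/.###/####/#...*, H21:-1/.###/##../###., H22:+1/.###/##../#.##
[.###/####/#...] end (terminal -1, V#2); searched .###/##../#... to 12

value(.###/##../#..., H) = +1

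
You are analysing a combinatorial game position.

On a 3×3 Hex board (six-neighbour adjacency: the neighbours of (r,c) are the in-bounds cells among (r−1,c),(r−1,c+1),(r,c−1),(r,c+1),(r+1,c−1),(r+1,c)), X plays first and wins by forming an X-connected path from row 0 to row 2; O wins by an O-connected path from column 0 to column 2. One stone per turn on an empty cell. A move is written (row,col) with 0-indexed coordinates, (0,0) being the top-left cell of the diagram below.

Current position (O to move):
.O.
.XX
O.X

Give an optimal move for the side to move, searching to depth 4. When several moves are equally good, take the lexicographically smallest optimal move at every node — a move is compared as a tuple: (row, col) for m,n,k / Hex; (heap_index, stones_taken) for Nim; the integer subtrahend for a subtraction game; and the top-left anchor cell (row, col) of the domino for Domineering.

O's best at [.O./.XX/O.X]: (0,2)

ply 1, O at .O./.XX/O.X | (0,0)=-1→OO./.XX/O.X; (0,2)=+1→.OO/.XX/O.X*; (1,0)=-1→.O./OXX/O.X; (2,1)=-1→.O./.XX/OOX
ply 2, X at .OO/.XX/O.X | (0,0)=-1→XOO/.XX/O.X*; (1,0)=-1→.OO/XXX/O.X; (2,1)=-1→.OO/.XX/OXX
ply 3, O at XOO/.XX/O.X | (1,0)=+1→XOO/OXX/O.X*; (2,1)=-1→XOO/.XX/OOX
ply 4: XOO/OXX/O.X is terminal -1 (X); from .O./.XX/O.X depth 4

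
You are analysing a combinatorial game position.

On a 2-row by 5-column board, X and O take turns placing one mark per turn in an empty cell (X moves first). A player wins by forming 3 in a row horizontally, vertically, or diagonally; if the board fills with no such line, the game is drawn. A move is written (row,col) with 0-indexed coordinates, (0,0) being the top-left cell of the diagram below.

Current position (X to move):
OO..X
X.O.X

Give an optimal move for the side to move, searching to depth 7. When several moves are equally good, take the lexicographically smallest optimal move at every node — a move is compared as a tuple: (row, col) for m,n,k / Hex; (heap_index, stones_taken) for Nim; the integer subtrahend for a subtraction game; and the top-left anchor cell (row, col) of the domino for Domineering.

X's best at [OO..X/X.O.X]: (0,2)

p1 X@[OO..X/X.O.X]: (0,2)[OOX.X/X.O.X]+0* (0,3)[OO.XX/X.O.X]-1 (1,1)[OO..X/XXO.X]-1 (1,3)[OO..X/X.OXX]-1
p2 O@[OOX.X/X.O.X]: (0,3)[OOXOX/X.O.X]+0* (1,1)[OOX.X/XOO.X]-1 (1,3)[OOX.X/X.OOX]-1
p3 X@[OOXOX/X.O.X]: (1,1)[OOXOX/XXO.X]+0* (1,3)[OOXOX/X.OXX]+0
p4 O@[OOXOX/XXO.X]: (1,3)[OOXOX/XXOOX]+0*
p5 X@[OOXOX/XXOOX] terminal +0; root [OO..X/X.O.X] d7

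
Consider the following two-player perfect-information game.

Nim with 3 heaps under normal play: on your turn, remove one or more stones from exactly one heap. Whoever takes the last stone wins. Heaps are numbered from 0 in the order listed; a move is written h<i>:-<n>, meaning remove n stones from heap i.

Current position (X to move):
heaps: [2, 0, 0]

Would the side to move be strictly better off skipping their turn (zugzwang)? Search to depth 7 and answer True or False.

zugzwang((2,0,0), X) = False

[(2,0,0)] X move#1: h0:-1:-1/(1,0,0), h0:-2:+1/(0,0,0)*
[(0,0,0)] end (terminal -1, O#2); searched (2,0,0) to 7
suppose X passes — search the same position with O to move:
pass> [(2,0,0)] O move#1: h0:-1:-1/(1,0,0), h0:-2:+1/(0,0,0)*
pass> [(0,0,0)] end (terminal -1, X#2); searched (2,0,0) to 7
for X: play +1, pass -1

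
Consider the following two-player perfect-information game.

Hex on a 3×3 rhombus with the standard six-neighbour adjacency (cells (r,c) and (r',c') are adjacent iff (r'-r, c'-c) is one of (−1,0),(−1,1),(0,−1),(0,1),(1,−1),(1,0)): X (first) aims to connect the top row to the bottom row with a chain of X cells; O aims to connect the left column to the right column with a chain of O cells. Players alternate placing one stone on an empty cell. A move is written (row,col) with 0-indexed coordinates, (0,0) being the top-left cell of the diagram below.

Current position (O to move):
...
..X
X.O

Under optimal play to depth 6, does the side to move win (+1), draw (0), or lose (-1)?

value(.../..X/X.O, O) = -1

ply 1, O at .../..X/X.O | (0,0)=-1→O../..X/X.O*; (0,1)=-1→.O./..X/X.O; (0,2)=-1→..O/..X/X.O; (1,0)=-1→.../O.X/X.O; (1,1)=-1→.../.OX/X.O; (2,1)=-1→.../..X/XOO
ply 2, X at O../..X/X.O | (0,1)=+1→OX./..X/X.O*; (0,2)=+1→O.X/..X/X.O; (1,0)=+1→O../X.X/X.O; (1,1)=+1→O../.XX/X.O; (2,1)=+1→O../..X/XXO
ply 3, O at OX./..X/X.O | (0,2)=-1→OXO/..X/X.O*; (1,0)=-1→OX./O.X/X.O; (1,1)=-1→OX./.OX/X.O; (2,1)=-1→OX./..X/XOO
ply 4, X at OXO/..X/X.O | (1,0)=+1→OXO/X.X/X.O*; (1,1)=+1→OXO/.XX/X.O; (2,1)=+1→OXO/..X/XXO
ply 5: OXO/X.X/X.O is terminal -1 (O); from .../..X/X.O depth 6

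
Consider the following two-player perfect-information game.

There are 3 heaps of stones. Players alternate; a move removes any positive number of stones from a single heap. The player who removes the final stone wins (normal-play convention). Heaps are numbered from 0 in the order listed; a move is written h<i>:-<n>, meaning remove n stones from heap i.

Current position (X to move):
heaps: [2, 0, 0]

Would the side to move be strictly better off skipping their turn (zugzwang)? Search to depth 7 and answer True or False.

zugzwang((2,0,0), X) = False

[(2,0,0)] X move#1: h0:-1:-1/(1,0,0), h0:-2:+1/(0,0,0)*
[(0,0,0)] end (terminal -1, O#2); searched (2,0,0) to 7
pass branch (O moves first from the same position):
  | [(2,0,0)] O move#1: h0:-1:-1/(1,0,0), h0:-2:+1/(0,0,0)*
  | [(0,0,0)] end (terminal -1, X#2); searched (2,0,0) to 7
X moving scores +1; X passing scores -1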